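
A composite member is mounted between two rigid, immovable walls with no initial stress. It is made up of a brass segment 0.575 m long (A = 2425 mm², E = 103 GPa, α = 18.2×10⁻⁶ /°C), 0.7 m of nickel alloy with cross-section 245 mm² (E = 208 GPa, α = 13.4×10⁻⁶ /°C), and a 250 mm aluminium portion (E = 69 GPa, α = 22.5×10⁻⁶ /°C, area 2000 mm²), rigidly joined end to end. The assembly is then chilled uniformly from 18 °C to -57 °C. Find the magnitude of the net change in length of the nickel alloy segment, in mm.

|ΔL| ≈ 0.767 mm

With the walls removed the bar would change length by δ_free = Σ αᵢΔT Lᵢ = 18.2×10⁻⁶×75×575 + 13.4×10⁻⁶×75×700 + 22.5×10⁻⁶×75×250 = 1.91 mm.
Since the ends are fixed, an axial force P builds up, equal in every segment, with P · Σ Lᵢ/(AᵢEᵢ) = δ_free.
The series flexibility is Σ Lᵢ/(AᵢEᵢ) = 575/(2425×103×10³) + 700/(245×208×10³) + 250/(2000×69×10³) = 1.785×10⁻⁵ mm/N.
Hence P = δ_free / Σ(L/AE) = 1.91/1.785×10⁻⁵ = 107 kN (tensile).
For the nickel alloy segment, free thermal change = 13.4×10⁻⁶×75×700 = 0.7035 mm and elastic change from P = 107000×700/(245×208×10³) = 1.47 mm; these oppose, so the net change is 0.767 mm (segment lengthens).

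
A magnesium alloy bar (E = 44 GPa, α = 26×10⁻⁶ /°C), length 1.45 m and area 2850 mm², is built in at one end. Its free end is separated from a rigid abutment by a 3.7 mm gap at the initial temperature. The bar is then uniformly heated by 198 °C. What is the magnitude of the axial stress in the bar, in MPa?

σ ≈ 114 MPa (compressive)

Unrestrained expansion: δ_free = αΔT L = 26×10⁻⁶ × 198 × 1450 = 7.465 mm.
The gap closes (δ_free > 3.7 mm) and the wall then resists a further 7.465 − 3.7 = 3.765 mm of expansion.
That suppressed elongation corresponds to σ = E·Δ/L = 44×10³ × 3.765/1450 = 114.2 MPa.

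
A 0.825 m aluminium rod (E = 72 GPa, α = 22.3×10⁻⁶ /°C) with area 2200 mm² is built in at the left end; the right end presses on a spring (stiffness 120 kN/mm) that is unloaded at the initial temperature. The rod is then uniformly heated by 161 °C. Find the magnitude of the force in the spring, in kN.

The unrestrained thermal change is αΔT L = 22.3×10⁻⁶ × 161 × 825 = 2.962 mm.
Let P be the compressive force at the spring. The rod shortens elastically by PL/(AE) and the spring compresses by P/k; together these equal δ_free.
So P = δ_free / [L/(AE) + 1/k] = 2.962 / [ 825/(2200×72×10³) + 1/(120×10³) ].
P = 2.962 / 1.354×10⁻⁵ = 218700 N.

P ≈ 219 kN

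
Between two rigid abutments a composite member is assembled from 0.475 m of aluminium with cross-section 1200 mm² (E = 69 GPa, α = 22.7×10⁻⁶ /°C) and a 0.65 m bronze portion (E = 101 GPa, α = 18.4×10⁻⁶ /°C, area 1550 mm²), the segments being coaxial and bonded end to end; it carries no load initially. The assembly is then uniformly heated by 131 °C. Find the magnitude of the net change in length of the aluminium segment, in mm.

|ΔL| ≈ 0.316 mm

Free thermal expansion of the whole bar: Σ αᵢΔT Lᵢ = 22.7×10⁻⁶×131×475 + 18.4×10⁻⁶×131×650 = 2.979 mm.
The walls prevent any net length change, so an axial force P (same in every segment) develops. Compatibility: P · Σ Lᵢ/(AᵢEᵢ) = δ_free.
Σ Lᵢ/(AᵢEᵢ) = 475/(1200×69×10³) + 650/(1550×101×10³) = 9.889×10⁻⁶ mm/N.
Hence P = δ_free / Σ(L/AE) = 2.979/9.889×10⁻⁶ = 301.3 kN (compressive).
For the aluminium segment, free thermal change = 22.7×10⁻⁶×131×475 = 1.413 mm and elastic change from P = 301300×475/(1200×69×10³) = 1.728 mm; these oppose, so the net change is 0.316 mm (segment shortens).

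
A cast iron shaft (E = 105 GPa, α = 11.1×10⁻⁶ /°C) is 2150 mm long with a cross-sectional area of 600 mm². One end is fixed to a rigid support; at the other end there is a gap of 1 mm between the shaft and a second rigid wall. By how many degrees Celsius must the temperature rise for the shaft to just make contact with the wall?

ΔT ≈ 41.9 °C

The gap closes when αΔT L = 1 mm, since the shaft is still unstressed at that instant.
So ΔT = g/(αL) = 1/(11.1×10⁻⁶ × 2150) = 41.9 °C.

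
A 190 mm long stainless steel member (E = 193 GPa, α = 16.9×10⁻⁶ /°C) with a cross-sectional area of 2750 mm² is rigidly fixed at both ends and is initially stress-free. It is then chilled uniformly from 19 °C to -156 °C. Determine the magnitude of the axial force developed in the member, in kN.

P ≈ 1570 kN (tensile)

With zero net strain, σ = E·αΔT = 193 GPa × 16.9×10⁻⁶ × 175 = 570.8 MPa.
Axial force P = σA = 570.8 × 2750 = 1.57×10⁶ N = 1570 kN, tensile.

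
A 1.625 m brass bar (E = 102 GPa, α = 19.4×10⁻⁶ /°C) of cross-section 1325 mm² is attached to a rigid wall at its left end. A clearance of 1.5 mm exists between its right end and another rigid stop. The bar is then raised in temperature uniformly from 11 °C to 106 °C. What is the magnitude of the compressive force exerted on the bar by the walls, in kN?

Free thermal elongation = αΔT L = 19.4×10⁻⁶ × 95 × 1625 = 2.995 mm.
This exceeds the 1.5 mm gap, so the wall pushes back. The portion of expansion that must be recovered elastically is δ_free − gap = 2.995 − 1.5 = 1.495 mm.
Compatibility: PL/(AE) = 1.495 mm, so σ = P/A = E × (1.495/1625) = 93.83 MPa.
P = σA = 93.83 × 1325 = 124.3 kN.

P ≈ 124 kN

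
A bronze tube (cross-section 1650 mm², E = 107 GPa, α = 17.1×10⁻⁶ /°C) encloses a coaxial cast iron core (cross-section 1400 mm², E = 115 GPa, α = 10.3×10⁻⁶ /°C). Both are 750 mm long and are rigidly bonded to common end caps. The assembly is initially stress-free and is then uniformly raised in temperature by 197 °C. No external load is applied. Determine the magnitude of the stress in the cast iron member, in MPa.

σ ≈ 80.6 MPa (tensile)

Both members must finish at the same length. With the larger α, the bronze tends to over-expand; the plates restrain it, putting the bronze in compression and the cast iron in tension. With no external load the two internal forces are equal and opposite, magnitude P.
Setting the final lengths equal and cancelling L: (α₁ − α₂)ΔT = P/(A₁E₁) + P/(A₂E₂).
|α₁ − α₂|·ΔT = 6.8×10⁻⁶ × 197 = 0.00134.
1/(A₁E₁) + 1/(A₂E₂) = 1/(1650×107×10³) + 1/(1400×115×10³) = 1.188×10⁻⁸ N⁻¹.
P = 0.00134 / 1.188×10⁻⁸ = 112800 N = 112.8 kN.
σ_{cast iron} = P/A₂ = 112800/1400 = 80.58 MPa, tensile.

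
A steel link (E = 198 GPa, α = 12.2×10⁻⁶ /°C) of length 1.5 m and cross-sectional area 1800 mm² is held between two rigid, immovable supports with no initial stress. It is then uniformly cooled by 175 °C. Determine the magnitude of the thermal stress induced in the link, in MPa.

Because both ends are immovable the net strain is zero, and the suppressed thermal strain is αΔT = 12.2×10⁻⁶ × 175 = 2135×10⁻⁶.
Hence σ = E·αΔT = 198×10³ × 2135×10⁻⁶ = 422.7 MPa, tensile.

σ ≈ 423 MPa (tensile)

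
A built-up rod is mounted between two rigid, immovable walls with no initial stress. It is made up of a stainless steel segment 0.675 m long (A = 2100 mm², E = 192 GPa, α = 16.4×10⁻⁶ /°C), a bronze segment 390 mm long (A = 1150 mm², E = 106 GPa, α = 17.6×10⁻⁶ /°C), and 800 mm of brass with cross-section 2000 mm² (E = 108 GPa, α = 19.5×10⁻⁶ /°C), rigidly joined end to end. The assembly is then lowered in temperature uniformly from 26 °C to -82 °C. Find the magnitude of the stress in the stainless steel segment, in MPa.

With the walls removed the bar would change length by δ_free = Σ αᵢΔT Lᵢ = 16.4×10⁻⁶×108×675 + 17.6×10⁻⁶×108×390 + 19.5×10⁻⁶×108×800 = 3.622 mm.
Since the ends are fixed, an axial force P builds up, equal in every segment, with P · Σ Lᵢ/(AᵢEᵢ) = δ_free.
Σ Lᵢ/(AᵢEᵢ) = 675/(2100×192×10³) + 390/(1150×106×10³) + 800/(2000×108×10³) = 8.577×10⁻⁶ mm/N.
Hence P = δ_free / Σ(L/AE) = 3.622/8.577×10⁻⁶ = 422.2 kN (tensile).
σ_{stainless steel} = P / A = 422200 / 2100 = 201.1 MPa.

σ ≈ 201 MPa (tensile)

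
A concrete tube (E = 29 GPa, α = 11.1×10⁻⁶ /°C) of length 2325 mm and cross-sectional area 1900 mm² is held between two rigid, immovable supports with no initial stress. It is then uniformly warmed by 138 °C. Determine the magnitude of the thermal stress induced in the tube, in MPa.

σ ≈ 44.4 MPa (compressive)

With length fixed, the mechanical strain must cancel the thermal strain αΔT = 11.1×10⁻⁶ × 138 = 1531.8×10⁻⁶.
σ = EαΔT = 29×10³ × 11.1×10⁻⁶ × 138 = 44.42 MPa (compressive; the tube is trying to expand).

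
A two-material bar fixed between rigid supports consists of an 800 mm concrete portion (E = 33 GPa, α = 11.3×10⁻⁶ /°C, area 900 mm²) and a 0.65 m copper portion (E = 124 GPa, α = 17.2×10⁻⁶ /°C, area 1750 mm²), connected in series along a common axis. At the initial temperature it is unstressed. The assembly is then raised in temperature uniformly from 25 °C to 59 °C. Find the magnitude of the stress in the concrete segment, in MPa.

Free thermal expansion of the whole bar: Σ αᵢΔT Lᵢ = 11.3×10⁻⁶×34×800 + 17.2×10⁻⁶×34×650 = 0.6875 mm.
Since the ends are fixed, an axial force P builds up, equal in every segment, with P · Σ Lᵢ/(AᵢEᵢ) = δ_free.
Σ Lᵢ/(AᵢEᵢ) = 800/(900×33×10³) + 650/(1750×124×10³) = 2.993×10⁻⁵ mm/N.
So P = 0.6875 / 2.993×10⁻⁵ = 22.97 kN, compressive.
σ_{concrete} = P / A = 22970 / 900 = 25.52 MPa.

σ ≈ 25.5 MPa (compressive)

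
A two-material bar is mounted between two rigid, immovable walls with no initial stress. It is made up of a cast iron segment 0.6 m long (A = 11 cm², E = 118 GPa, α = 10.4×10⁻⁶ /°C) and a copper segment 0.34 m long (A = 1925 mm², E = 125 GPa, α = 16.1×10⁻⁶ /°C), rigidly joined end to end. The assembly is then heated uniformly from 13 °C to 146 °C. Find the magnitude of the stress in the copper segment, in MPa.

σ ≈ 134 MPa (compressive)

With the walls removed the bar would change length by δ_free = Σ αᵢΔT Lᵢ = 10.4×10⁻⁶×133×600 + 16.1×10⁻⁶×133×340 = 1.558 mm.
Since the ends are fixed, an axial force P builds up, equal in every segment, with P · Σ Lᵢ/(AᵢEᵢ) = δ_free.
The series flexibility is Σ Lᵢ/(AᵢEᵢ) = 600/(1100×118×10³) + 340/(1925×125×10³) = 6.035×10⁻⁶ mm/N.
So P = 1.558 / 6.035×10⁻⁶ = 258.1 kN, compressive.
σ_{copper} = P / A = 258100 / 1925 = 134.1 MPa.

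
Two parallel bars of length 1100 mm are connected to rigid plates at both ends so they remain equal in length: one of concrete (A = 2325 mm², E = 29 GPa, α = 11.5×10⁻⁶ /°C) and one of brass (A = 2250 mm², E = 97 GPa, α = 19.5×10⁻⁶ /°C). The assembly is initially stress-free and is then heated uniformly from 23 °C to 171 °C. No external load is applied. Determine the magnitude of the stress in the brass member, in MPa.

Equilibrium of a rigid end plate with no external load gives equal and opposite internal forces ±P in the two members. Since α_{brass} > α_{concrete}, heating drives the brass into compression and the concrete into tension.
Compatibility of the two members (thermal + elastic change equal): (α₁ − α₂)ΔT = P·[1/(A₁E₁) + 1/(A₂E₂)].
|α₁ − α₂|·ΔT = 8×10⁻⁶ × 148 = 0.001184.
1/(A₁E₁) + 1/(A₂E₂) = 1/(2325×29×10³) + 1/(2250×97×10³) = 1.941×10⁻⁸ N⁻¹.
So P = 0.001184 / 1.941×10⁻⁸ = 60.99 kN.
σ_{brass} = P/A₂ = 60990/2250 = 27.11 MPa, compressive.

σ ≈ 27.1 MPa (compressive)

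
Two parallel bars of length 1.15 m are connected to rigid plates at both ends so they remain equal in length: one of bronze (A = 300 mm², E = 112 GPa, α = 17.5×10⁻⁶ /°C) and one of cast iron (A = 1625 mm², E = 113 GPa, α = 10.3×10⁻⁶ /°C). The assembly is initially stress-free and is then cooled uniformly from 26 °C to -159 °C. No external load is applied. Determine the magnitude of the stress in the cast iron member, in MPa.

σ ≈ 23.3 MPa (compressive)

Equilibrium of a rigid end plate with no external load gives equal and opposite internal forces ±P in the two members. Since α_{bronze} > α_{cast iron}, cooling drives the bronze into tension and the cast iron into compression.
Setting the final lengths equal and cancelling L: (α₁ − α₂)ΔT = P/(A₁E₁) + P/(A₂E₂).
|α₁ − α₂|·ΔT = 7.2×10⁻⁶ × 185 = 0.001332.
1/(A₁E₁) + 1/(A₂E₂) = 1/(300×112×10³) + 1/(1625×113×10³) = 3.521×10⁻⁸ N⁻¹.
P = 0.001332 / 3.521×10⁻⁸ = 37830 N = 37.83 kN.
σ_{cast iron} = P/A₂ = 37830/1625 = 23.28 MPa, compressive.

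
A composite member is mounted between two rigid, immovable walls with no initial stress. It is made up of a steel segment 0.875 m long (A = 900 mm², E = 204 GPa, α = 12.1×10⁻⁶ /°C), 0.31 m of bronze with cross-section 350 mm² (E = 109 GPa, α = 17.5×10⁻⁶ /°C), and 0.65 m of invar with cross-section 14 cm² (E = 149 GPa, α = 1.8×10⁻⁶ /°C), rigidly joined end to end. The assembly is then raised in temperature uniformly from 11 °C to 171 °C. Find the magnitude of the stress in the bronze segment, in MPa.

σ ≈ 491 MPa (compressive)

With the walls removed the bar would change length by δ_free = Σ αᵢΔT Lᵢ = 12.1×10⁻⁶×160×875 + 17.5×10⁻⁶×160×310 + 1.8×10⁻⁶×160×650 = 2.749 mm.
The walls prevent any net length change, so an axial force P (same in every segment) develops. Compatibility: P · Σ Lᵢ/(AᵢEᵢ) = δ_free.
Σ Lᵢ/(AᵢEᵢ) = 875/(900×204×10³) + 310/(350×109×10³) + 650/(1400×149×10³) = 1.601×10⁻⁵ mm/N.
P = 2.749 / 1.601×10⁻⁵ = 171700 N = 171.7 kN, compressive.
σ_{bronze} = P / A = 171700 / 350 = 490.7 MPa.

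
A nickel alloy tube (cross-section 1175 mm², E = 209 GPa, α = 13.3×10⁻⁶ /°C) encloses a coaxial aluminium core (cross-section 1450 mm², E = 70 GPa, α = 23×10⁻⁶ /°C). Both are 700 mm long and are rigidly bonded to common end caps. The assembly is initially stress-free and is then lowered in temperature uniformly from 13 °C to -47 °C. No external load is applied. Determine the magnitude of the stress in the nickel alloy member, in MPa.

σ ≈ 35.6 MPa (compressive)

The aluminium has the larger α, so on cooling it would change length more than the nickel alloy if both were free. The rigid plates force a common final length, so the aluminium is put into tension and the nickel alloy into compression, with equal and opposite forces P (no external load).
Setting the final lengths equal and cancelling L: (α₁ − α₂)ΔT = P/(A₁E₁) + P/(A₂E₂).
|α₁ − α₂|·ΔT = 9.7×10⁻⁶ × 60 = 0.000582.
1/(A₁E₁) + 1/(A₂E₂) = 1/(1175×209×10³) + 1/(1450×70×10³) = 1.392×10⁻⁸ N⁻¹.
P = 0.000582 / 1.392×10⁻⁸ = 41800 N = 41.8 kN.
σ_{nickel alloy} = P/A₁ = 41800/1175 = 35.57 MPa, compressive.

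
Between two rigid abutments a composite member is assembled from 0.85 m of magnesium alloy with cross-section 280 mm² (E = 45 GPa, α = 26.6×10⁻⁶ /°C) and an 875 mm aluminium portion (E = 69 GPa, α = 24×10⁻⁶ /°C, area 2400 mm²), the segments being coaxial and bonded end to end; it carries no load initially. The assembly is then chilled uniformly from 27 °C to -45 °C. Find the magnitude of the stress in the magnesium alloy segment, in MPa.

If the supports were absent, the total length change would be Σ αᵢΔT Lᵢ = 26.6×10⁻⁶×72×850 + 24×10⁻⁶×72×875 = 3.14 mm.
Since the ends are fixed, an axial force P builds up, equal in every segment, with P · Σ Lᵢ/(AᵢEᵢ) = δ_free.
The series flexibility is Σ Lᵢ/(AᵢEᵢ) = 850/(280×45×10³) + 875/(2400×69×10³) = 7.274×10⁻⁵ mm/N.
P = 3.14 / 7.274×10⁻⁵ = 43160 N = 43.16 kN, tensile.
σ_{magnesium alloy} = P / A = 43160 / 280 = 154.2 MPa.

σ ≈ 154 MPa (tensile)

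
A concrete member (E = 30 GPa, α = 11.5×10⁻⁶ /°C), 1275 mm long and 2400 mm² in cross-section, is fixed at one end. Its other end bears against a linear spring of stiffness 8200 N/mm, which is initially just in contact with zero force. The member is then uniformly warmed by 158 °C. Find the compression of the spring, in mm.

δ ≈ 2.02 mm

If the spring were absent the member would lengthen by αΔT L = 11.5×10⁻⁶ × 158 × 1275 = 2.317 mm.
With a force P in the spring, the elastic change of the member is PL/(AE) and that of the spring is P/k; compatibility requires their sum to equal δ_free.
So P = δ_free / [L/(AE) + 1/k] = 2.317 / [ 1275/(2400×30×10³) + 1/(8200) ].
P = 2.317 / 0.0001397 = 16590 N.
Spring compression = P/k = 16590/(8200) = 2.023 mm.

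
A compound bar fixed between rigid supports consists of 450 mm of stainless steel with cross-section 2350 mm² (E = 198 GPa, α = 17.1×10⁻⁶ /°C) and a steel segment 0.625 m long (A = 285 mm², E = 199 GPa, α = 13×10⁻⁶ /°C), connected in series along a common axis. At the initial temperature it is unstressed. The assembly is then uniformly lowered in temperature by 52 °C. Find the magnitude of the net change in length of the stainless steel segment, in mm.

|ΔL| ≈ 0.334 mm

If the supports were absent, the total length change would be Σ αᵢΔT Lᵢ = 17.1×10⁻⁶×52×450 + 13×10⁻⁶×52×625 = 0.8226 mm.
Since the ends are fixed, an axial force P builds up, equal in every segment, with P · Σ Lᵢ/(AᵢEᵢ) = δ_free.
Σ Lᵢ/(AᵢEᵢ) = 450/(2350×198×10³) + 625/(285×199×10³) = 1.199×10⁻⁵ mm/N.
P = 0.8226 / 1.199×10⁻⁵ = 68630 N = 68.63 kN, tensile.
For the stainless steel segment, free thermal change = 17.1×10⁻⁶×52×450 = 0.4001 mm and elastic change from P = 68630×450/(2350×198×10³) = 0.06637 mm; these oppose, so the net change is 0.334 mm (segment shortens).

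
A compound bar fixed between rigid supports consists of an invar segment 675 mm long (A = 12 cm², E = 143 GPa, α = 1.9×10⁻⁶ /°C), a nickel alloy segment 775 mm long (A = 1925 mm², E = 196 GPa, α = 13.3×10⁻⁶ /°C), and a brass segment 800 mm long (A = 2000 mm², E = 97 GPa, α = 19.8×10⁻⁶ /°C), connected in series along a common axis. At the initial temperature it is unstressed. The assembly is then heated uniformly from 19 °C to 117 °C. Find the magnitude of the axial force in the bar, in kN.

P ≈ 266 kN (compressive)

With the walls removed the bar would change length by δ_free = Σ αᵢΔT Lᵢ = 1.9×10⁻⁶×98×675 + 13.3×10⁻⁶×98×775 + 19.8×10⁻⁶×98×800 = 2.688 mm.
Since the ends are fixed, an axial force P builds up, equal in every segment, with P · Σ Lᵢ/(AᵢEᵢ) = δ_free.
Σ Lᵢ/(AᵢEᵢ) = 675/(1200×143×10³) + 775/(1925×196×10³) + 800/(2000×97×10³) = 1.011×10⁻⁵ mm/N.
P = 2.688 / 1.011×10⁻⁵ = 265900 N = 265.9 kN, compressive.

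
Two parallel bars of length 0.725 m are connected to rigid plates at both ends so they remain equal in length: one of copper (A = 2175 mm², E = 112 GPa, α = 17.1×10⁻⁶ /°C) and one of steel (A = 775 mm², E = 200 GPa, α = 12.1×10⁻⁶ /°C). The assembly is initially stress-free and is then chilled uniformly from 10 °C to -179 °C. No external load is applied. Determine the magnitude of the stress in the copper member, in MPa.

The copper has the larger α, so on cooling it would change length more than the steel if both were free. The rigid plates force a common final length, so the copper is put into tension and the steel into compression, with equal and opposite forces P (no external load).
Compatibility of the two members (thermal + elastic change equal): (α₁ − α₂)ΔT = P·[1/(A₁E₁) + 1/(A₂E₂)].
|α₁ − α₂|·ΔT = 5×10⁻⁶ × 189 = 0.000945.
1/(A₁E₁) + 1/(A₂E₂) = 1/(2175×112×10³) + 1/(775×200×10³) = 1.056×10⁻⁸ N⁻¹.
So P = 0.000945 / 1.056×10⁻⁸ = 89.52 kN.
σ_{copper} = P/A₁ = 89520/2175 = 41.16 MPa, tensile.

σ ≈ 41.2 MPa (tensile)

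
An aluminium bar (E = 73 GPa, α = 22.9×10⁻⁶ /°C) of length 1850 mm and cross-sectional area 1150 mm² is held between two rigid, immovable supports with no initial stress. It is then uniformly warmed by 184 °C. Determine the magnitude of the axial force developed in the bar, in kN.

With zero net strain, σ = E·αΔT = 73 GPa × 22.9×10⁻⁶ × 184 = 307.6 MPa.
Axial force P = σA = 307.6 × 1150 = 353700 N = 353.7 kN, compressive.

P ≈ 354 kN (compressive)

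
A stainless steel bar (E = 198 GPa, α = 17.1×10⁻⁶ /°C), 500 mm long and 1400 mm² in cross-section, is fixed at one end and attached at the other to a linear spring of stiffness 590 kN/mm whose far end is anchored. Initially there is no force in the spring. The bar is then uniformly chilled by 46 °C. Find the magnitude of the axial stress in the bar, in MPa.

σ ≈ 80.3 MPa (tensile)

If the spring were absent the bar would shorten by αΔT L = 17.1×10⁻⁶ × 46 × 500 = 0.3933 mm.
Let P be the tensile force in the spring. The bar extends elastically by PL/(AE) and the spring stretches by P/k; together these equal δ_free.
P [ L/(AE) + 1/k ] = δ_free → P [ 500/(1400×198×10³) + 1/(590×10³) ] = 0.3933.
P = 0.3933 / 3.499×10⁻⁶ = 112400 N.
σ = P/A = 112400/1400 = 80.3 MPa.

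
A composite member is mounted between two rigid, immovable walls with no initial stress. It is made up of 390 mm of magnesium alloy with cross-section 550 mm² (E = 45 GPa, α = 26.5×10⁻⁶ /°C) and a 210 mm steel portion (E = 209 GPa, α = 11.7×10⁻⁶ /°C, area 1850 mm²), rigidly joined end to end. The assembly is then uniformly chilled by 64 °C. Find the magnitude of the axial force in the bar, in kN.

P ≈ 50.2 kN (tensile)

If the supports were absent, the total length change would be Σ αᵢΔT Lᵢ = 26.5×10⁻⁶×64×390 + 11.7×10⁻⁶×64×210 = 0.8187 mm.
The walls prevent any net length change, so an axial force P (same in every segment) develops. Compatibility: P · Σ Lᵢ/(AᵢEᵢ) = δ_free.
The series flexibility is Σ Lᵢ/(AᵢEᵢ) = 390/(550×45×10³) + 210/(1850×209×10³) = 1.63×10⁻⁵ mm/N.
P = 0.8187 / 1.63×10⁻⁵ = 50220 N = 50.22 kN, tensile.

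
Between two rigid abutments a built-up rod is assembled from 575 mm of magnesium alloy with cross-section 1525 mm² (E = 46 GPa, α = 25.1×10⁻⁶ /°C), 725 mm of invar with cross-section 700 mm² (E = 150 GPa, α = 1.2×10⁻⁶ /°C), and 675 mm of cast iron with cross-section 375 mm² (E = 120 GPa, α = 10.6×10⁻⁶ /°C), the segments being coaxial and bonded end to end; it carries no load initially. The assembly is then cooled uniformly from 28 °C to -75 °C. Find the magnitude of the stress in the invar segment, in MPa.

Free thermal contraction of the whole bar: Σ αᵢΔT Lᵢ = 25.1×10⁻⁶×103×575 + 1.2×10⁻⁶×103×725 + 10.6×10⁻⁶×103×675 = 2.313 mm.
The walls prevent any net length change, so an axial force P (same in every segment) develops. Compatibility: P · Σ Lᵢ/(AᵢEᵢ) = δ_free.
The series flexibility is Σ Lᵢ/(AᵢEᵢ) = 575/(1525×46×10³) + 725/(700×150×10³) + 675/(375×120×10³) = 3.01×10⁻⁵ mm/N.
Hence P = δ_free / Σ(L/AE) = 2.313/3.01×10⁻⁵ = 76.84 kN (tensile).
σ_{invar} = P / A = 76840 / 700 = 109.8 MPa.

σ ≈ 110 MPa (tensile)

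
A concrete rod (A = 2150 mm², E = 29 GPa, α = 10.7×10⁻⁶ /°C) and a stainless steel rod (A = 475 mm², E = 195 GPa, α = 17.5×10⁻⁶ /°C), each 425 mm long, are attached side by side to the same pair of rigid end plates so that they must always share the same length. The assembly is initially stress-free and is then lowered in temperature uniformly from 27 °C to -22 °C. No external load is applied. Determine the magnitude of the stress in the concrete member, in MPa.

Equilibrium of a rigid end plate with no external load gives equal and opposite internal forces ±P in the two members. Since α_{stainless steel} > α_{concrete}, cooling drives the stainless steel into tension and the concrete into compression.
Equating the net (thermal + elastic) strains gives |α₁ − α₂|·ΔT = P·[1/(A₁E₁) + 1/(A₂E₂)].
|α₁ − α₂|·ΔT = 6.8×10⁻⁶ × 49 = 0.0003332.
1/(A₁E₁) + 1/(A₂E₂) = 1/(2150×29×10³) + 1/(475×195×10³) = 2.683×10⁻⁸ N⁻¹.
P = 0.0003332 / 2.683×10⁻⁸ = 12420 N = 12.42 kN.
σ_{concrete} = P/A₁ = 12420/2150 = 5.775 MPa, compressive.

σ ≈ 5.78 MPa (compressive)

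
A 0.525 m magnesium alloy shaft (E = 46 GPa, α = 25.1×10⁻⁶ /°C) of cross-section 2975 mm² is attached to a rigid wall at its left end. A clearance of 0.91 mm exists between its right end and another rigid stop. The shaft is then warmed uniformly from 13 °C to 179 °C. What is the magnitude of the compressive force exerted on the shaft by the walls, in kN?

If the wall were absent the shaft would grow by αΔT L = 25.1×10⁻⁶ × 166 × 525 = 2.187 mm.
After closing the 0.91 mm clearance, 2.187 − 0.91 = 1.277 mm of expansion remains to be suppressed by the wall.
So σ = E(δ_free − g)/L = 46×10³ × 1.277/525 = 111.9 MPa.
Force on the wall = σA = 111.9 × 2975 mm² = 333 kN.

P ≈ 333 kN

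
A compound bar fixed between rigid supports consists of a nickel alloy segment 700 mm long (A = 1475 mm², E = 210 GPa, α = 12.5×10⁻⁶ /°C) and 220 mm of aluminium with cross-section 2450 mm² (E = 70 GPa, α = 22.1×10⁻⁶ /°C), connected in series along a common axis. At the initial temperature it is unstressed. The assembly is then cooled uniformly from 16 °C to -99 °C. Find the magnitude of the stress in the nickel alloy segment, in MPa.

σ ≈ 300 MPa (tensile)

With the walls removed the bar would change length by δ_free = Σ αᵢΔT Lᵢ = 12.5×10⁻⁶×115×700 + 22.1×10⁻⁶×115×220 = 1.565 mm.
Since the ends are fixed, an axial force P builds up, equal in every segment, with P · Σ Lᵢ/(AᵢEᵢ) = δ_free.
The series flexibility is Σ Lᵢ/(AᵢEᵢ) = 700/(1475×210×10³) + 220/(2450×70×10³) = 3.543×10⁻⁶ mm/N.
Hence P = δ_free / Σ(L/AE) = 1.565/3.543×10⁻⁶ = 441.9 kN (tensile).
σ_{nickel alloy} = P / A = 441900 / 1475 = 299.6 MPa.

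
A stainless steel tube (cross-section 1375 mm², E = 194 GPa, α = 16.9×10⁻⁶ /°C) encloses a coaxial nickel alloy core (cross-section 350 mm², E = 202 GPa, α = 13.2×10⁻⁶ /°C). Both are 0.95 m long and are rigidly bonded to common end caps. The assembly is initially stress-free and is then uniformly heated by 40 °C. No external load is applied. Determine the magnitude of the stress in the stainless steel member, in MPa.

σ ≈ 6.02 MPa (compressive)

Equilibrium of a rigid end plate with no external load gives equal and opposite internal forces ±P in the two members. Since α_{stainless steel} > α_{nickel alloy}, heating drives the stainless steel into compression and the nickel alloy into tension.
Equating the net (thermal + elastic) strains gives |α₁ − α₂|·ΔT = P·[1/(A₁E₁) + 1/(A₂E₂)].
|α₁ − α₂|·ΔT = 3.7×10⁻⁶ × 40 = 0.000148.
1/(A₁E₁) + 1/(A₂E₂) = 1/(1375×194×10³) + 1/(350×202×10³) = 1.789×10⁻⁸ N⁻¹.
P = 0.000148 / 1.789×10⁻⁸ = 8271 N = 8.271 kN.
σ_{stainless steel} = P/A₁ = 8271/1375 = 6.016 MPa, compressive.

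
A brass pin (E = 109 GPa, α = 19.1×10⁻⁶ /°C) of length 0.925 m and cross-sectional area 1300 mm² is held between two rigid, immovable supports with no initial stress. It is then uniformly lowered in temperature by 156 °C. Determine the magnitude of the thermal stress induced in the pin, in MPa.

σ ≈ 325 MPa (tensile)

With length fixed, the mechanical strain must cancel the thermal strain αΔT = 19.1×10⁻⁶ × 156 = 2979.6×10⁻⁶.
σ = EαΔT = 109×10³ × 19.1×10⁻⁶ × 156 = 324.8 MPa (tensile; the pin is trying to contract).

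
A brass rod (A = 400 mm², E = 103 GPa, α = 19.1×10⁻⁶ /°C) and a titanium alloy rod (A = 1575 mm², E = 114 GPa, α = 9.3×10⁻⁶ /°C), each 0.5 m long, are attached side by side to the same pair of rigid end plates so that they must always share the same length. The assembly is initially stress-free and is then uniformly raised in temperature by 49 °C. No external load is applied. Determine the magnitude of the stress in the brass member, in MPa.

σ ≈ 40.2 MPa (compressive)

The brass has the larger α, so on heating it would change length more than the titanium alloy if both were free. The rigid plates force a common final length, so the brass is put into compression and the titanium alloy into tension, with equal and opposite forces P (no external load).
Setting the final lengths equal and cancelling L: (α₁ − α₂)ΔT = P/(A₁E₁) + P/(A₂E₂).
|α₁ − α₂|·ΔT = 9.8×10⁻⁶ × 49 = 0.0004802.
1/(A₁E₁) + 1/(A₂E₂) = 1/(400×103×10³) + 1/(1575×114×10³) = 2.984×10⁻⁸ N⁻¹.
So P = 0.0004802 / 2.984×10⁻⁸ = 16.09 kN.
σ_{brass} = P/A₁ = 16090/400 = 40.23 MPa, compressive.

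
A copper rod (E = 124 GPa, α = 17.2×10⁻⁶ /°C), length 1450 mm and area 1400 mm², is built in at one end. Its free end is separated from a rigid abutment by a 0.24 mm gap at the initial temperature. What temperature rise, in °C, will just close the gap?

The gap closes when αΔT L = 0.24 mm, since the rod is still unstressed at that instant.
ΔT = 0.24 / (17.2×10⁻⁶ × 1450) = 9.623 °C.

ΔT ≈ 9.62 °C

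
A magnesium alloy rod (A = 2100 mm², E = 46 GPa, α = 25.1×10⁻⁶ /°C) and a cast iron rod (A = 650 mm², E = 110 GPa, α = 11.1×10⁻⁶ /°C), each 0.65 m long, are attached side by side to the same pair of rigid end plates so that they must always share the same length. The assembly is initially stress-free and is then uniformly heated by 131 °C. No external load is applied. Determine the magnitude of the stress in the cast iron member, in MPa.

Equilibrium of a rigid end plate with no external load gives equal and opposite internal forces ±P in the two members. Since α_{magnesium alloy} > α_{cast iron}, heating drives the magnesium alloy into compression and the cast iron into tension.
Compatibility of the two members (thermal + elastic change equal): (α₁ − α₂)ΔT = P·[1/(A₁E₁) + 1/(A₂E₂)].
|α₁ − α₂|·ΔT = 14×10⁻⁶ × 131 = 0.001834.
1/(A₁E₁) + 1/(A₂E₂) = 1/(2100×46×10³) + 1/(650×110×10³) = 2.434×10⁻⁸ N⁻¹.
P = 0.001834 / 2.434×10⁻⁸ = 75360 N = 75.36 kN.
σ_{cast iron} = P/A₂ = 75360/650 = 115.9 MPa, tensile.

σ ≈ 116 MPa (tensile)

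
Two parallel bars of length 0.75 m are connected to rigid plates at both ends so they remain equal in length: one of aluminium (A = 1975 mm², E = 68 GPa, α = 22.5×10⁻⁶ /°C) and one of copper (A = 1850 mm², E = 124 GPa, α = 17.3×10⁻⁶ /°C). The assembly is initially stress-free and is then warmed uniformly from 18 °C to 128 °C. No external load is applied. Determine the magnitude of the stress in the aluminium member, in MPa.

σ ≈ 24.5 MPa (compressive)

The aluminium has the larger α, so on heating it would change length more than the copper if both were free. The rigid plates force a common final length, so the aluminium is put into compression and the copper into tension, with equal and opposite forces P (no external load).
Equating the net (thermal + elastic) strains gives |α₁ − α₂|·ΔT = P·[1/(A₁E₁) + 1/(A₂E₂)].
|α₁ − α₂|·ΔT = 5.2×10⁻⁶ × 110 = 0.000572.
1/(A₁E₁) + 1/(A₂E₂) = 1/(1975×68×10³) + 1/(1850×124×10³) = 1.181×10⁻⁸ N⁻¹.
P = 0.000572 / 1.181×10⁻⁸ = 48450 N = 48.45 kN.
σ_{aluminium} = P/A₁ = 48450/1975 = 24.53 MPa, compressive.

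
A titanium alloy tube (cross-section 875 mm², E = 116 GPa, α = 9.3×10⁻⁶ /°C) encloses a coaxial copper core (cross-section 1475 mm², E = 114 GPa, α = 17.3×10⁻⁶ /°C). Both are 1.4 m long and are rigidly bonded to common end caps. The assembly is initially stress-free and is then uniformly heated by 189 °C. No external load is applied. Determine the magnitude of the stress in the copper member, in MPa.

Both members must finish at the same length. With the larger α, the copper tends to over-expand; the plates restrain it, putting the copper in compression and the titanium alloy in tension. With no external load the two internal forces are equal and opposite, magnitude P.
Compatibility of the two members (thermal + elastic change equal): (α₁ − α₂)ΔT = P·[1/(A₁E₁) + 1/(A₂E₂)].
|α₁ − α₂|·ΔT = 8×10⁻⁶ × 189 = 0.001512.
1/(A₁E₁) + 1/(A₂E₂) = 1/(875×116×10³) + 1/(1475×114×10³) = 1.58×10⁻⁸ N⁻¹.
So P = 0.001512 / 1.58×10⁻⁸ = 95.7 kN.
σ_{copper} = P/A₂ = 95700/1475 = 64.88 MPa, compressive.

σ ≈ 64.9 MPa (compressive)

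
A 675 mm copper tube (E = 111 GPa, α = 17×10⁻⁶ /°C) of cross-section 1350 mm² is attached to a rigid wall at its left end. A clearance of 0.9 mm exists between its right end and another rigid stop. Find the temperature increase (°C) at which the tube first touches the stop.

ΔT ≈ 78.4 °C

The gap closes when αΔT L = 0.9 mm, since the tube is still unstressed at that instant.
ΔT = 0.9 / (17×10⁻⁶ × 675) = 78.43 °C.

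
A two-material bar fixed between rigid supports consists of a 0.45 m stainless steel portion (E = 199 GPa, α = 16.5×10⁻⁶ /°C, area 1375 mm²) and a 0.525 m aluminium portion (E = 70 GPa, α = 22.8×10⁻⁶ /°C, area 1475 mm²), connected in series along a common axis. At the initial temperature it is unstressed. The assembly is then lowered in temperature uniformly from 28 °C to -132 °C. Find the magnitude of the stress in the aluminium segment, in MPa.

Free thermal contraction of the whole bar: Σ αᵢΔT Lᵢ = 16.5×10⁻⁶×160×450 + 22.8×10⁻⁶×160×525 = 3.103 mm.
The walls prevent any net length change, so an axial force P (same in every segment) develops. Compatibility: P · Σ Lᵢ/(AᵢEᵢ) = δ_free.
Σ Lᵢ/(AᵢEᵢ) = 450/(1375×199×10³) + 525/(1475×70×10³) = 6.729×10⁻⁶ mm/N.
Hence P = δ_free / Σ(L/AE) = 3.103/6.729×10⁻⁶ = 461.1 kN (tensile).
σ_{aluminium} = P / A = 461100 / 1475 = 312.6 MPa.

σ ≈ 313 MPa (tensile)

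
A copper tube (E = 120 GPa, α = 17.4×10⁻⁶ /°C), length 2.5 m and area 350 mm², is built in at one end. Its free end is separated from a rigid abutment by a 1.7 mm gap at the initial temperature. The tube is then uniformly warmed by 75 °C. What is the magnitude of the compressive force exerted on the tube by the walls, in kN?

P ≈ 26.2 kN

If the wall were absent the tube would grow by αΔT L = 17.4×10⁻⁶ × 75 × 2500 = 3.262 mm.
This exceeds the 1.7 mm gap, so the wall pushes back. The portion of expansion that must be recovered elastically is δ_free − gap = 3.262 − 1.7 = 1.562 mm.
That suppressed elongation corresponds to σ = E·Δ/L = 120×10³ × 1.562/2500 = 75 MPa.
P = σA = 75 × 350 = 26.25 kN.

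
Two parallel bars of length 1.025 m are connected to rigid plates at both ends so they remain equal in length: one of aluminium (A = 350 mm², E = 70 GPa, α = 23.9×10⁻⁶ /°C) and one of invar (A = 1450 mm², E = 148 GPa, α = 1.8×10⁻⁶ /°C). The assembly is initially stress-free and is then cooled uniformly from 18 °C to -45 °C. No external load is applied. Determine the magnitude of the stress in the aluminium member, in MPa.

σ ≈ 87.5 MPa (tensile)

Equilibrium of a rigid end plate with no external load gives equal and opposite internal forces ±P in the two members. Since α_{aluminium} > α_{invar}, cooling drives the aluminium into tension and the invar into compression.
Setting the final lengths equal and cancelling L: (α₁ − α₂)ΔT = P/(A₁E₁) + P/(A₂E₂).
|α₁ − α₂|·ΔT = 22.1×10⁻⁶ × 63 = 0.001392.
1/(A₁E₁) + 1/(A₂E₂) = 1/(350×70×10³) + 1/(1450×148×10³) = 4.548×10⁻⁸ N⁻¹.
So P = 0.001392 / 4.548×10⁻⁸ = 30.62 kN.
σ_{aluminium} = P/A₁ = 30620/350 = 87.47 MPa, tensile.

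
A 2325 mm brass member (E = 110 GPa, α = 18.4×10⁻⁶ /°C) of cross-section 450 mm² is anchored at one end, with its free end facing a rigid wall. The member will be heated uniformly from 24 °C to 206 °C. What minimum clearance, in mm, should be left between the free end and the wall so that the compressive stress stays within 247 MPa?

g ≈ 2.57 mm

Free expansion if unrestrained: δ_free = αΔT L = 18.4×10⁻⁶ × 182 × 2325 = 7.786 mm.
A stress of 247 MPa corresponds to the wall pushing the member back by σL/E = 247×2325/(110×10³) = 5.221 mm.
So the gap has to take up the difference, g_min = δ_free − σL/E = 7.786 − 5.221 = 2.565 mm.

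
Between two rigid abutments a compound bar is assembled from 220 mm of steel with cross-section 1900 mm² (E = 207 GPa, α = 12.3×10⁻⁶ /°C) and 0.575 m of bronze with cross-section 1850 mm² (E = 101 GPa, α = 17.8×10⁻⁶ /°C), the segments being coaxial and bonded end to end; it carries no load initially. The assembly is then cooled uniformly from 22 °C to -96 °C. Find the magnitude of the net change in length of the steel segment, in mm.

If the supports were absent, the total length change would be Σ αᵢΔT Lᵢ = 12.3×10⁻⁶×118×220 + 17.8×10⁻⁶×118×575 = 1.527 mm.
The walls prevent any net length change, so an axial force P (same in every segment) develops. Compatibility: P · Σ Lᵢ/(AᵢEᵢ) = δ_free.
Σ Lᵢ/(AᵢEᵢ) = 220/(1900×207×10³) + 575/(1850×101×10³) = 3.637×10⁻⁶ mm/N.
P = 1.527 / 3.637×10⁻⁶ = 419900 N = 419.9 kN, tensile.
For the steel segment, free thermal change = 12.3×10⁻⁶×118×220 = 0.3193 mm and elastic change from P = 419900×220/(1900×207×10³) = 0.2349 mm; these oppose, so the net change is 0.0844 mm (segment shortens).

|ΔL| ≈ 0.0844 mm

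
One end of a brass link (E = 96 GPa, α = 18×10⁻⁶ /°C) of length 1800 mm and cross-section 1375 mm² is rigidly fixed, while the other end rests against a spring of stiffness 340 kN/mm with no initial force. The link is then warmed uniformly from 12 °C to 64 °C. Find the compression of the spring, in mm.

If the spring were absent the link would lengthen by αΔT L = 18×10⁻⁶ × 52 × 1800 = 1.685 mm.
Let P be the compressive force at the spring. The link shortens elastically by PL/(AE) and the spring compresses by P/k; together these equal δ_free.
P [ L/(AE) + 1/k ] = δ_free → P [ 1800/(1375×96×10³) + 1/(340×10³) ] = 1.685.
P = 1.685 / 1.658×10⁻⁵ = 101600 N.
Spring compression = P/k = 101600/(340×10³) = 0.2989 mm.

δ ≈ 0.299 mm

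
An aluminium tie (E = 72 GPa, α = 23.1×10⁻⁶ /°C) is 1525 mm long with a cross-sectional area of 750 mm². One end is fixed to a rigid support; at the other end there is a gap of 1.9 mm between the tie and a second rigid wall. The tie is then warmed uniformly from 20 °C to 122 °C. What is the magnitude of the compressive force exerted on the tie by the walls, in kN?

P ≈ 60 kN

If the wall were absent the tie would grow by αΔT L = 23.1×10⁻⁶ × 102 × 1525 = 3.593 mm.
After closing the 1.9 mm clearance, 3.593 − 1.9 = 1.693 mm of expansion remains to be suppressed by the wall.
So σ = E(δ_free − g)/L = 72×10³ × 1.693/1525 = 79.94 MPa.
Force on the wall = σA = 79.94 × 750 mm² = 59.96 kN.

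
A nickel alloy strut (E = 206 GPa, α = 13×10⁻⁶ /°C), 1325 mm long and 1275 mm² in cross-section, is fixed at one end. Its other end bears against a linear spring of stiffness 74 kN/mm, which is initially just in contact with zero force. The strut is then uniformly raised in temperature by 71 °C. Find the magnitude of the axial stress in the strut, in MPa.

If the spring were absent the strut would lengthen by αΔT L = 13×10⁻⁶ × 71 × 1325 = 1.223 mm.
With a force P in the spring, the elastic change of the strut is PL/(AE) and that of the spring is P/k; compatibility requires their sum to equal δ_free.
So P = δ_free / [L/(AE) + 1/k] = 1.223 / [ 1325/(1275×206×10³) + 1/(74×10³) ].
P = 1.223 / 1.856×10⁻⁵ = 65900 N.
σ = P/A = 65900/1275 = 51.69 MPa.

σ ≈ 51.7 MPa (compressive)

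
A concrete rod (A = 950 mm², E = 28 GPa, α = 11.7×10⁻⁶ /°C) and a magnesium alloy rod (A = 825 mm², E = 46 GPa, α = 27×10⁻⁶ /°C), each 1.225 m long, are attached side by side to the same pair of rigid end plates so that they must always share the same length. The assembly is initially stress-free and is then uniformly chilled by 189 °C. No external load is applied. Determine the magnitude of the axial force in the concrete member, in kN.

The magnesium alloy has the larger α, so on cooling it would change length more than the concrete if both were free. The rigid plates force a common final length, so the magnesium alloy is put into tension and the concrete into compression, with equal and opposite forces P (no external load).
Setting the final lengths equal and cancelling L: (α₁ − α₂)ΔT = P/(A₁E₁) + P/(A₂E₂).
|α₁ − α₂|·ΔT = 15.3×10⁻⁶ × 189 = 0.002892.
1/(A₁E₁) + 1/(A₂E₂) = 1/(950×28×10³) + 1/(825×46×10³) = 6.394×10⁻⁸ N⁻¹.
So P = 0.002892 / 6.394×10⁻⁸ = 45.22 kN.

P ≈ 45.2 kN (compressive in the concrete)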